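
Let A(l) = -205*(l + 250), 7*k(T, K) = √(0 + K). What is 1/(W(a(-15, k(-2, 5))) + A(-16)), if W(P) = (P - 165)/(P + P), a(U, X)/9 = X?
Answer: -863451/41419297922 + 231*√5/41419297922 ≈ -2.0834e-5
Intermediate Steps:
k(T, K) = √K/7 (k(T, K) = √(0 + K)/7 = √K/7)
a(U, X) = 9*X
W(P) = (-165 + P)/(2*P) (W(P) = (-165 + P)/((2*P)) = (-165 + P)*(1/(2*P)) = (-165 + P)/(2*P))
A(l) = -51250 - 205*l (A(l) = -205*(250 + l) = -51250 - 205*l)
1/(W(a(-15, k(-2, 5))) + A(-16)) = 1/((-165 + 9*(√5/7))/(2*((9*(√5/7)))) + (-51250 - 205*(-16))) = 1/((-165 + 9*√5/7)/(2*((9*√5/7))) + (-51250 + 3280)) = 1/((7*√5/45)*(-165 + 9*√5/7)/2 - 47970) = 1/(7*√5*(-165 + 9*√5/7)/90 - 47970) = 1/(-47970 + 7*√5*(-165 + 9*√5/7)/90)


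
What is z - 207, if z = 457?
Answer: 250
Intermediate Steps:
z - 207 = 457 - 207 = 250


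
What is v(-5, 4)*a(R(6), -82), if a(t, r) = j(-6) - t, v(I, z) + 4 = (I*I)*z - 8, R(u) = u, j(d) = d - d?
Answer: -528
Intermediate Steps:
j(d) = 0
v(I, z) = -12 + z*I² (v(I, z) = -4 + ((I*I)*z - 8) = -4 + (I²*z - 8) = -4 + (z*I² - 8) = -4 + (-8 + z*I²) = -12 + z*I²)
a(t, r) = -t (a(t, r) = 0 - t = -t)
v(-5, 4)*a(R(6), -82) = (-12 + 4*(-5)²)*(-1*6) = (-12 + 4*25)*(-6) = (-12 + 100)*(-6) = 88*(-6) = -528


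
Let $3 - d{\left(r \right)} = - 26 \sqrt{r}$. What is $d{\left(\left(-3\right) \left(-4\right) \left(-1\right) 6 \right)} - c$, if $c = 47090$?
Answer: $-47087 + 156 i \sqrt{2} \approx -47087.0 + 220.62 i$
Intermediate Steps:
$d{\left(r \right)} = 3 + 26 \sqrt{r}$ ($d{\left(r \right)} = 3 - - 26 \sqrt{r} = 3 + 26 \sqrt{r}$)
$d{\left(\left(-3\right) \left(-4\right) \left(-1\right) 6 \right)} - c = \left(3 + 26 \sqrt{\left(-3\right) \left(-4\right) \left(-1\right) 6}\right) - 47090 = \left(3 + 26 \sqrt{12 \left(-1\right) 6}\right) - 47090 = \left(3 + 26 \sqrt{\left(-12\right) 6}\right) - 47090 = \left(3 + 26 \sqrt{-72}\right) - 47090 = \left(3 + 26 \cdot 6 i \sqrt{2}\right) - 47090 = \left(3 + 156 i \sqrt{2}\right) - 47090 = -47087 + 156 i \sqrt{2}$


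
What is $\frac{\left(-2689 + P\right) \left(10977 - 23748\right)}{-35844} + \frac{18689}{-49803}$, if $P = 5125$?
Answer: $\frac{4450313824}{5129709} \approx 867.56$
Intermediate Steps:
$\frac{\left(-2689 + P\right) \left(10977 - 23748\right)}{-35844} + \frac{18689}{-49803} = \frac{\left(-2689 + 5125\right) \left(10977 - 23748\right)}{-35844} + \frac{18689}{-49803} = 2436 \left(-12771\right) \left(- \frac{1}{35844}\right) + 18689 \left(- \frac{1}{49803}\right) = \left(-31110156\right) \left(- \frac{1}{35844}\right) - \frac{18689}{49803} = \frac{89397}{103} - \frac{18689}{49803} = \frac{4450313824}{5129709}$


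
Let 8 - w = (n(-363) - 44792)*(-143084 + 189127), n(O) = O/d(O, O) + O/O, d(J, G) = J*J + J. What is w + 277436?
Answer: 746657429477/362 ≈ 2.0626e+9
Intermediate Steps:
d(J, G) = J + J² (d(J, G) = J² + J = J + J²)
n(O) = 1 + 1/(1 + O) (n(O) = O/((O*(1 + O))) + O/O = O*(1/(O*(1 + O))) + 1 = 1/(1 + O) + 1 = 1 + 1/(1 + O))
w = 746556997645/362 (w = 8 - ((2 - 363)/(1 - 363) - 44792)*(-143084 + 189127) = 8 - (-361/(-362) - 44792)*46043 = 8 - (-1/362*(-361) - 44792)*46043 = 8 - (361/362 - 44792)*46043 = 8 - (-16214343)*46043/362 = 8 - 1*(-746556994749/362) = 8 + 746556994749/362 = 746556997645/362 ≈ 2.0623e+9)
w + 277436 = 746556997645/362 + 277436 = 746657429477/362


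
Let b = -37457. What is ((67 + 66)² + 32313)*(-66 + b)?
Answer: -1876225046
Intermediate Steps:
((67 + 66)² + 32313)*(-66 + b) = ((67 + 66)² + 32313)*(-66 - 37457) = (133² + 32313)*(-37523) = (17689 + 32313)*(-37523) = 50002*(-37523) = -1876225046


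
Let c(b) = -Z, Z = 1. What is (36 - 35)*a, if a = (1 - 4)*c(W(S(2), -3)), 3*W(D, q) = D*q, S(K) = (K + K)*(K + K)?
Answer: 3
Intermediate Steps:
S(K) = 4*K² (S(K) = (2*K)*(2*K) = 4*K²)
W(D, q) = D*q/3 (W(D, q) = (D*q)/3 = D*q/3)
c(b) = -1 (c(b) = -1*1 = -1)
a = 3 (a = (1 - 4)*(-1) = -3*(-1) = 3)
(36 - 35)*a = (36 - 35)*3 = 1*3 = 3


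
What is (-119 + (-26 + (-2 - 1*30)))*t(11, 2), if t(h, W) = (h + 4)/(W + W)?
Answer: -2655/4 ≈ -663.75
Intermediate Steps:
t(h, W) = (4 + h)/(2*W) (t(h, W) = (4 + h)/((2*W)) = (4 + h)*(1/(2*W)) = (4 + h)/(2*W))
(-119 + (-26 + (-2 - 1*30)))*t(11, 2) = (-119 + (-26 + (-2 - 1*30)))*((½)*(4 + 11)/2) = (-119 + (-26 + (-2 - 30)))*((½)*(½)*15) = (-119 + (-26 - 32))*(15/4) = (-119 - 58)*(15/4) = -177*15/4 = -2655/4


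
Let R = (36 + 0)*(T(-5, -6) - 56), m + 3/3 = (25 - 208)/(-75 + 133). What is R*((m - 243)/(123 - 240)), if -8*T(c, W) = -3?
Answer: -6379075/1508 ≈ -4230.2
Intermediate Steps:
m = -241/58 (m = -1 + (25 - 208)/(-75 + 133) = -1 - 183/58 = -241/58 ≈ -4.1552)
T(c, W) = 3/8 (T(c, W) = -⅛*(-3) = 3/8)
R = -4005/2 (R = (36 + 0)*(3/8 - 56) = 36*(-445/8) = -4005/2 ≈ -2002.5)
R*((m - 243)/(123 - 240)) = -4005*(-241/58 - 243)/(2*(123 - 240)) = -(-57411675)/(116*(-117)) = -(-57411675)*(-1)/(116*117) = -4005/2*14335/6786 = -6379075/1508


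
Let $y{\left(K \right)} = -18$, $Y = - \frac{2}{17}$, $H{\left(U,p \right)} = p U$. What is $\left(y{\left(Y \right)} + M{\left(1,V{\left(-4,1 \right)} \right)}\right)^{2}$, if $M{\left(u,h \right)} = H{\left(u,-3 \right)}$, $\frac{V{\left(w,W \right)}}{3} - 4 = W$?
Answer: $441$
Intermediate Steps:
$V{\left(w,W \right)} = 12 + 3 W$
$H{\left(U,p \right)} = U p$
$M{\left(u,h \right)} = - 3 u$ ($M{\left(u,h \right)} = u \left(-3\right) = - 3 u$)
$Y = - \frac{2}{17}$ ($Y = \left(-2\right) \frac{1}{17} = - \frac{2}{17} \approx -0.11765$)
$\left(y{\left(Y \right)} + M{\left(1,V{\left(-4,1 \right)} \right)}\right)^{2} = \left(-18 - 3\right)^{2} = \left(-21\right)^{2} = 441$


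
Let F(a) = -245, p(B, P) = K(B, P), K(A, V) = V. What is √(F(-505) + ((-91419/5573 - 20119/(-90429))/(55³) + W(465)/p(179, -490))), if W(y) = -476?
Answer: I*√27789531892229573432001994035/10671370299975 ≈ 15.621*I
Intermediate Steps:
p(B, P) = P
√(F(-505) + ((-91419/5573 - 20119/(-90429))/(55³) + W(465)/p(179, -490))) = √(-245 + ((-91419/5573 - 20119/(-90429))/(55³) - 476/(-490))) = √(-245 + ((-91419*1/5573 - 20119*(-1/90429))/166375 - 476*(-1/490))) = √(-245 + ((-91419/5573 + 20119/90429)*(1/166375) + 34/35)) = √(-245 + (-8154805564/503960817*1/166375 + 34/35)) = √(-245 + (-8154805564/83846480928375 + 34/35)) = √(-245 + 570098986674002/586925366498625) = √(-143226615805489123/586925366498625) = I*√27789531892229573432001994035/10671370299975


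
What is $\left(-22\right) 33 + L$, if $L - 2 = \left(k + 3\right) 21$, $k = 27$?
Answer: $-94$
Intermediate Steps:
$L = 632$ ($L = 2 + \left(27 + 3\right) 21 = 2 + 30 \cdot 21 = 2 + 630 = 632$)
$\left(-22\right) 33 + L = \left(-22\right) 33 + 632 = -726 + 632 = -94$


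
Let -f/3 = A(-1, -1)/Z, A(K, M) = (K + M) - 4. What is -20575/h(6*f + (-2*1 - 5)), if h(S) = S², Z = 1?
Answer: -20575/10201 ≈ -2.0170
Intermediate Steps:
A(K, M) = -4 + K + M
f = 18 (f = -3*(-4 - 1 - 1)/1 = -(-18) = -3*(-6) = 18)
-20575/h(6*f + (-2*1 - 5)) = -20575/(6*18 + (-2*1 - 5))² = -20575/(108 + (-2 - 5))² = -20575/(108 - 7)² = -20575/(101²) = -20575/10201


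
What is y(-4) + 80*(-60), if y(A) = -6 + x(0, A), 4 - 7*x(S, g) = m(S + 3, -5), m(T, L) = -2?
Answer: -33636/7 ≈ -4805.1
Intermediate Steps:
x(S, g) = 6/7 (x(S, g) = 4/7 - ⅐*(-2) = 4/7 + 2/7 = 6/7)
y(A) = -36/7 (y(A) = -6 + 6/7 = -36/7)
y(-4) + 80*(-60) = -36/7 + 80*(-60) = -36/7 - 4800 = -33636/7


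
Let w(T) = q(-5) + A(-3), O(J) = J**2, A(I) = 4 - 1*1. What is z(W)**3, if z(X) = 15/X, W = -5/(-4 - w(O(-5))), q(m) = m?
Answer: 216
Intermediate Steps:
A(I) = 3 (A(I) = 4 - 1 = 3)
w(T) = -2 (w(T) = -5 + 3 = -2)
W = 5/2 (W = -5/(-4 - 1*(-2)) = -5/(-4 + 2) = -5/(-2) = -5*(-1/2) = 5/2 ≈ 2.5000)
z(W)**3 = (15/(5/2))**3 = (15*(2/5))**3 = 6**3 = 216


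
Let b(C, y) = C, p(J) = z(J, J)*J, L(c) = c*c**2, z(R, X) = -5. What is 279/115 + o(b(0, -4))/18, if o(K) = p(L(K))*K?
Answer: 279/115 ≈ 2.4261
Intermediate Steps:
L(c) = c**3
p(J) = -5*J
o(K) = -5*K**4 (o(K) = (-5*K**3)*K = -5*K**4)
279/115 + o(b(0, -4))/18 = 279/115 - 5*0**4/18 = 279*(1/115) - 5*0*(1/18) = 279/115 + 0*(1/18) = 279/115 + 0 = 279/115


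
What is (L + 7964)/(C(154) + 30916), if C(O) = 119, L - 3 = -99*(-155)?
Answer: 23312/31035 ≈ 0.75115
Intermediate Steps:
L = 15348 (L = 3 - 99*(-155) = 3 + 15345 = 15348)
(L + 7964)/(C(154) + 30916) = (15348 + 7964)/(119 + 30916) = 23312/31035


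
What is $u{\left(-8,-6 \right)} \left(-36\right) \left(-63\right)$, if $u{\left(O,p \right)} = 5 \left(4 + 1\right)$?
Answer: $56700$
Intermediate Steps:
$u{\left(O,p \right)} = 25$ ($u{\left(O,p \right)} = 5 \cdot 5 = 25$)
$u{\left(-8,-6 \right)} \left(-36\right) \left(-63\right) = 25 \left(-36\right) \left(-63\right) = \left(-900\right) \left(-63\right) = 56700$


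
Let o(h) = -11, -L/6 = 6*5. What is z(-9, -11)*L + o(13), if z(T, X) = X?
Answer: 1969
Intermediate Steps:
L = -180 (L = -36*5 = -6*30 = -180)
z(-9, -11)*L + o(13) = -11*(-180) - 11 = 1980 - 11 = 1969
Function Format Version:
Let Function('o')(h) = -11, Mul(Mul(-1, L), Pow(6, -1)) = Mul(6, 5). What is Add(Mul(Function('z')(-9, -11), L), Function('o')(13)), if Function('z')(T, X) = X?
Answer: 1969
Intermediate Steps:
L = -180 (L = Mul(-6, Mul(6, 5)) = Mul(-6, 30) = -180)
Add(Mul(Function('z')(-9, -11), L), Function('o')(13)) = Add(Mul(-11, -180), -11) = Add(1980, -11) = 1969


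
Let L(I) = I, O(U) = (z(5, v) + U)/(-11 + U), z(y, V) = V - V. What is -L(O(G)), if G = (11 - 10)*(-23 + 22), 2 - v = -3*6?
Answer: -1/12 ≈ -0.083333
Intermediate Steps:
v = 20 (v = 2 - (-3)*6 = 2 - 1*(-18) = 2 + 18 = 20)
G = -1 (G = 1*(-1) = -1)
z(y, V) = 0
O(U) = U/(-11 + U) (O(U) = (0 + U)/(-11 + U) = U/(-11 + U))
-L(O(G)) = -(-1)/(-11 - 1) = -(-1)/(-12) = -(-1)*(-1)/12 = -1*1/12 = -1/12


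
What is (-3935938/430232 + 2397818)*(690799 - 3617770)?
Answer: -1509752273781494349/215116 ≈ -7.0183e+12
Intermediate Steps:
(-3935938/430232 + 2397818)*(690799 - 3617770) = (-3935938*1/430232 + 2397818)*(-2926971) = (-1967969/215116 + 2397818)*(-2926971) = (515807048919/215116)*(-2926971) = -1509752273781494349/215116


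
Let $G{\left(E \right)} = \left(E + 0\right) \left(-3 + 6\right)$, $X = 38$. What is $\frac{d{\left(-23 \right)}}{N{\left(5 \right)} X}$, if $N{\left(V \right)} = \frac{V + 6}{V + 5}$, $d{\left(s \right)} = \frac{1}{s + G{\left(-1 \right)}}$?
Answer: $- \frac{5}{5434} \approx -0.00092013$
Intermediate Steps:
$G{\left(E \right)} = 3 E$ ($G{\left(E \right)} = E 3 = 3 E$)
$d{\left(s \right)} = \frac{1}{-3 + s}$ ($d{\left(s \right)} = \frac{1}{s + 3 \left(-1\right)} = \frac{1}{s - 3} = \frac{1}{-3 + s}$)
$N{\left(V \right)} = \frac{6 + V}{5 + V}$
$\frac{d{\left(-23 \right)}}{N{\left(5 \right)} X} = \frac{1}{\left(-3 - 23\right) \frac{6 + 5}{5 + 5} \cdot 38} = \frac{1}{\left(-26\right) \frac{1}{10} \cdot 11 \cdot 38} = - \frac{1}{26 \cdot \frac{1}{10} \cdot 11 \cdot 38} = - \frac{1}{26 \cdot \frac{11}{10} \cdot 38} = - \frac{1}{26 \cdot \frac{209}{5}} = \left(- \frac{1}{26}\right) \frac{5}{209} = - \frac{5}{5434}$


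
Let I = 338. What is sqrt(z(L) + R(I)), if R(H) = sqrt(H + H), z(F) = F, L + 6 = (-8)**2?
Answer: 2*sqrt(21) ≈ 9.1651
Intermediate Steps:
L = 58 (L = -6 + (-8)**2 = -6 + 64 = 58)
R(H) = sqrt(2)*sqrt(H) (R(H) = sqrt(2*H) = sqrt(2)*sqrt(H))
sqrt(z(L) + R(I)) = sqrt(58 + sqrt(2)*sqrt(338)) = sqrt(58 + sqrt(2)*(13*sqrt(2))) = sqrt(58 + 26) = sqrt(84) = 2*sqrt(21)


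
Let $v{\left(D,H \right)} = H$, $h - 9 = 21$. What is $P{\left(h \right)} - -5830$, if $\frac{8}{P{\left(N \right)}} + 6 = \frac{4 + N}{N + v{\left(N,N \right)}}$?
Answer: $\frac{950050}{163} \approx 5828.5$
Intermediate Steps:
$h = 30$ ($h = 9 + 21 = 30$)
$P{\left(N \right)} = \frac{8}{-6 + \frac{4 + N}{2 N}}$ ($P{\left(N \right)} = \frac{8}{-6 + \frac{4 + N}{N + N}} = \frac{8}{-6 + \frac{4 + N}{2 N}}$)
$P{\left(h \right)} - -5830 = \left(-16\right) 30 \frac{1}{-4 + 11 \cdot 30} - -5830 = \left(-16\right) 30 \frac{1}{-4 + 330} + 5830 = \left(-16\right) 30 \cdot \frac{1}{326} + 5830 = - \frac{240}{163} + 5830 = \frac{950050}{163}$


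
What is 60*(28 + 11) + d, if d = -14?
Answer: 2326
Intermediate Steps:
60*(28 + 11) + d = 60*(28 + 11) - 14 = 60*39 - 14 = 2340 - 14 = 2326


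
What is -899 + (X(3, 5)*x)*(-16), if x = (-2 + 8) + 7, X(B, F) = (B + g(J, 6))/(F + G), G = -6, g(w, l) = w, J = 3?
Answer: 349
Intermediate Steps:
X(B, F) = (3 + B)/(-6 + F) (X(B, F) = (B + 3)/(F - 6) = (3 + B)/(-6 + F))
x = 13 (x = 6 + 7 = 13)
-899 + (X(3, 5)*x)*(-16) = -899 + (((3 + 3)/(-6 + 5))*13)*(-16) = -899 + ((6/(-1))*13)*(-16) = -899 + (-1*6*13)*(-16) = -899 - 6*13*(-16) = -899 - 78*(-16) = -899 + 1248 = 349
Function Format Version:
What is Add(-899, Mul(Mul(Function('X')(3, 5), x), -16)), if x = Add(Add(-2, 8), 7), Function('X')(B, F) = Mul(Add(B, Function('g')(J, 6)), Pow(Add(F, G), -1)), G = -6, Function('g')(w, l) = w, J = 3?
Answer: 349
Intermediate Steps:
Function('X')(B, F) = Mul(Pow(Add(-6, F), -1), Add(3, B)) (Function('X')(B, F) = Mul(Add(B, 3), Pow(Add(F, -6), -1)) = Mul(Add(3, B), Pow(Add(-6, F), -1)) = Mul(Pow(Add(-6, F), -1), Add(3, B)))
x = 13 (x = Add(6, 7) = 13)
Add(-899, Mul(Mul(Function('X')(3, 5), x), -16)) = Add(-899, Mul(Mul(Mul(Pow(Add(-6, 5), -1), Add(3, 3)), 13), -16)) = Add(-899, Mul(Mul(Mul(Pow(-1, -1), 6), 13), -16)) = Add(-899, Mul(Mul(Mul(-1, 6), 13), -16)) = Add(-899, Mul(Mul(-6, 13), -16)) = Add(-899, Mul(-78, -16)) = Add(-899, 1248) = 349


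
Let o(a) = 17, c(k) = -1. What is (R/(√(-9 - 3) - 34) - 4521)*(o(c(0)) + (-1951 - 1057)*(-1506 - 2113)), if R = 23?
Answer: -28746088469695/584 - 250377287*I*√3/584 ≈ -4.9223e+10 - 7.4258e+5*I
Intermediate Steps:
(R/(√(-9 - 3) - 34) - 4521)*(o(c(0)) + (-1951 - 1057)*(-1506 - 2113)) = (23/(√(-9 - 3) - 34) - 4521)*(17 + (-1951 - 1057)*(-1506 - 2113)) = (23/(√(-12) - 34) - 4521)*(17 - 3008*(-3619)) = (23/(2*I*√3 - 34) - 4521)*(17 + 10885952) = (23/(-34 + 2*I*√3) - 4521)*10885969 = (-4521 + 23/(-34 + 2*I*√3))*10885969 = -49215465849 + 250377287/(-34 + 2*I*√3)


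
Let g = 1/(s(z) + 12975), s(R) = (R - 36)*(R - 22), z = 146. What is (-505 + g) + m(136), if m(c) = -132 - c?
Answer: -20573394/26615 ≈ -773.00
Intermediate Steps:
s(R) = (-36 + R)*(-22 + R)
g = 1/26615 (g = 1/((792 + 146² - 58*146) + 12975) = 1/((792 + 21316 - 8468) + 12975) = 1/(13640 + 12975) = 1/26615 ≈ 3.7573e-5)
(-505 + g) + m(136) = (-505 + 1/26615) + (-132 - 1*136) = -13440574/26615 + (-132 - 136) = -13440574/26615 - 268 = -20573394/26615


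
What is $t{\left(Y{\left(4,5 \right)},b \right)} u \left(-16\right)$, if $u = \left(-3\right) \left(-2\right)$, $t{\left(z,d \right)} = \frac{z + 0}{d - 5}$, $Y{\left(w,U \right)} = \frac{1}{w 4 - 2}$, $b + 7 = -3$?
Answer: $\frac{16}{35} \approx 0.45714$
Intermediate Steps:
$b = -10$ ($b = -7 - 3 = -10$)
$Y{\left(w,U \right)} = \frac{1}{-2 + 4 w}$ ($Y{\left(w,U \right)} = \frac{1}{4 w - 2} = \frac{1}{-2 + 4 w}$)
$t{\left(z,d \right)} = \frac{z}{-5 + d}$
$u = 6$
$t{\left(Y{\left(4,5 \right)},b \right)} u \left(-16\right) = \frac{\frac{1}{2} \frac{1}{-1 + 2 \cdot 4}}{-5 - 10} \cdot 6 \left(-16\right) = \frac{\frac{1}{2} \frac{1}{-1 + 8}}{-15} \cdot 6 \left(-16\right) = \frac{1}{2 \cdot 7} \left(- \frac{1}{15}\right) 6 \left(-16\right) = \frac{1}{2} \cdot \frac{1}{7} \left(- \frac{1}{15}\right) 6 \left(-16\right) = \frac{1}{14} \left(- \frac{1}{15}\right) 6 \left(-16\right) = \left(- \frac{1}{210}\right) 6 \left(-16\right) = \left(- \frac{1}{35}\right) \left(-16\right) = \frac{16}{35}$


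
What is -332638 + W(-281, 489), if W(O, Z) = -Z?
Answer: -333127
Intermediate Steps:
-332638 + W(-281, 489) = -332638 - 1*489 = -332638 - 489 = -333127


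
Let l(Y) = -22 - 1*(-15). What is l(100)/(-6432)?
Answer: 7/6432 ≈ 0.0010883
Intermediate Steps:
l(Y) = -7 (l(Y) = -22 + 15 = -7)
l(100)/(-6432) = -7/(-6432) = -7*(-1/6432) = 7/6432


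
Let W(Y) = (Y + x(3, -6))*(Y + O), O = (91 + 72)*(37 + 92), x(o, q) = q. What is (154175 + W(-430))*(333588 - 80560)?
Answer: -2233254732276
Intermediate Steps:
O = 21027 (O = 163*129 = 21027)
W(Y) = (-6 + Y)*(21027 + Y) (W(Y) = (Y - 6)*(Y + 21027) = (-6 + Y)*(21027 + Y))
(154175 + W(-430))*(333588 - 80560) = (154175 + (-126162 + (-430)² + 21021*(-430)))*(333588 - 80560) = (154175 + (-126162 + 184900 - 9039030))*253028 = (154175 - 8980292)*253028 = -8826117*253028 = -2233254732276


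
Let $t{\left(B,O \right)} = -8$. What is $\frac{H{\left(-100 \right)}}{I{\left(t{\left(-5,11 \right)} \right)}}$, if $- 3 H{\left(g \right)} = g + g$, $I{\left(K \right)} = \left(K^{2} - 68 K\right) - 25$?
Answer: $\frac{200}{1749} \approx 0.11435$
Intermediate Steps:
$I{\left(K \right)} = -25 + K^{2} - 68 K$
$H{\left(g \right)} = - \frac{2 g}{3}$ ($H{\left(g \right)} = - \frac{g + g}{3} = - \frac{2 g}{3}$)
$\frac{H{\left(-100 \right)}}{I{\left(t{\left(-5,11 \right)} \right)}} = \frac{\left(- \frac{2}{3}\right) \left(-100\right)}{-25 + \left(-8\right)^{2} - -544} = \frac{200}{3 \left(-25 + 64 + 544\right)} = \frac{200}{3 \cdot 583} = \frac{200}{3} \cdot \frac{1}{583} = \frac{200}{1749}$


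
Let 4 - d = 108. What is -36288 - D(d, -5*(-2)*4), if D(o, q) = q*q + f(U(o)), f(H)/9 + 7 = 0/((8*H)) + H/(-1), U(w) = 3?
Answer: -37798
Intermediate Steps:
f(H) = -63 - 9*H (f(H) = -63 + 9*(0/((8*H)) + H/(-1)) = -63 + 9*(0*(1/(8*H)) + H*(-1)) = -63 + 9*(0 - H) = -63 + 9*(-H) = -63 - 9*H)
d = -104 (d = 4 - 1*108 = 4 - 108 = -104)
D(o, q) = -90 + q**2 (D(o, q) = q*q + (-63 - 9*3) = q**2 + (-63 - 27) = q**2 - 90 = -90 + q**2)
-36288 - D(d, -5*(-2)*4) = -36288 - (-90 + (-5*(-2)*4)**2) = -36288 - (-90 + (10*4)**2) = -36288 - (-90 + 40**2) = -36288 - (-90 + 1600) = -36288 - 1*1510 = -36288 - 1510 = -37798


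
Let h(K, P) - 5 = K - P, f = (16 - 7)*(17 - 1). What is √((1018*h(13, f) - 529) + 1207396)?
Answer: √1078599 ≈ 1038.6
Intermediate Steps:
f = 144 (f = 9*16 = 144)
h(K, P) = 5 + K - P (h(K, P) = 5 + (K - P) = 5 + K - P)
√((1018*h(13, f) - 529) + 1207396) = √((1018*(5 + 13 - 1*144) - 529) + 1207396) = √((1018*(5 + 13 - 144) - 529) + 1207396) = √((1018*(-126) - 529) + 1207396) = √((-128268 - 529) + 1207396) = √(-128797 + 1207396) = √1078599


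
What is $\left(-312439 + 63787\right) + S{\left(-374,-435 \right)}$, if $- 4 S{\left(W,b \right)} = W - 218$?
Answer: $-248504$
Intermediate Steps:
$S{\left(W,b \right)} = \frac{109}{2} - \frac{W}{4}$ ($S{\left(W,b \right)} = - \frac{W - 218}{4} = - \frac{-218 + W}{4} = \frac{109}{2} - \frac{W}{4}$)
$\left(-312439 + 63787\right) + S{\left(-374,-435 \right)} = \left(-312439 + 63787\right) + \left(\frac{109}{2} - - \frac{187}{2}\right) = -248652 + \left(\frac{109}{2} + \frac{187}{2}\right) = -248652 + 148 = -248504$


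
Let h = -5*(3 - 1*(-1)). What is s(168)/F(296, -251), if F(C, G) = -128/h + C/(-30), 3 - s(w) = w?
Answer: 2475/52 ≈ 47.596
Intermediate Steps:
s(w) = 3 - w
h = -20 (h = -5*(3 + 1) = -5*4 = -20)
F(C, G) = 32/5 - C/30 (F(C, G) = -128/(-20) + C/(-30) = -128*(-1/20) + C*(-1/30) = 32/5 - C/30)
s(168)/F(296, -251) = (3 - 1*168)/(32/5 - 1/30*296) = (3 - 168)/(32/5 - 148/15) = -165/(-52/15) = -165*(-15/52) = 2475/52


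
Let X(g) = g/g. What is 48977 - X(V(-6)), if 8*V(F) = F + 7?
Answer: 48976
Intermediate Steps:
V(F) = 7/8 + F/8 (V(F) = (F + 7)/8 = (7 + F)/8 = 7/8 + F/8)
X(g) = 1
48977 - X(V(-6)) = 48977 - 1*1 = 48977 - 1 = 48976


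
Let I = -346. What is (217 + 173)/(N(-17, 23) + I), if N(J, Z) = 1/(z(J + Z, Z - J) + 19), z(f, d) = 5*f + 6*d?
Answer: -37570/33331 ≈ -1.1272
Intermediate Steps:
N(J, Z) = 1/(19 - J + 11*Z) (N(J, Z) = 1/((5*(J + Z) + 6*(Z - J)) + 19) = 1/(((5*J + 5*Z) + (-6*J + 6*Z)) + 19) = 1/((-J + 11*Z) + 19) = 1/(19 - J + 11*Z))
(217 + 173)/(N(-17, 23) + I) = (217 + 173)/(1/(19 - 1*(-17) + 11*23) - 346) = 390/(1/(19 + 17 + 253) - 346) = 390/(1/289 - 346) = 390/(-99993/289) = 390*(-289/99993) = -37570/33331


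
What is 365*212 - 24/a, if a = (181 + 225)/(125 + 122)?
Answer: 15705176/203 ≈ 77365.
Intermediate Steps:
a = 406/247 ≈ 1.6437
365*212 - 24/a = 365*212 - 24/406/247 = 77380 - 24*247/406 = 77380 - 2964/203 = 15705176/203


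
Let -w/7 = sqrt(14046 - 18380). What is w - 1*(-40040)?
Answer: 40040 - 7*I*sqrt(4334) ≈ 40040.0 - 460.83*I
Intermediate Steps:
w = -7*I*sqrt(4334) (w = -7*sqrt(14046 - 18380) = -7*I*sqrt(4334) ≈ -460.83*I)
w - 1*(-40040) = -7*I*sqrt(4334) - 1*(-40040) = -7*I*sqrt(4334) + 40040 = 40040 - 7*I*sqrt(4334)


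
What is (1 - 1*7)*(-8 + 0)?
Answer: 48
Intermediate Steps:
(1 - 1*7)*(-8 + 0) = (1 - 7)*(-8) = -6*(-8) = 48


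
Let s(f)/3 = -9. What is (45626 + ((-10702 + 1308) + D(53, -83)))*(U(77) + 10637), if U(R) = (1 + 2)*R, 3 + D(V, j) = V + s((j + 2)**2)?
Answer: 394019340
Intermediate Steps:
s(f) = -27 (s(f) = 3*(-9) = -27)
D(V, j) = -30 + V (D(V, j) = -3 + (V - 27) = -3 + (-27 + V) = -30 + V)
U(R) = 3*R
(45626 + ((-10702 + 1308) + D(53, -83)))*(U(77) + 10637) = (45626 + ((-10702 + 1308) + (-30 + 53)))*(3*77 + 10637) = (45626 + (-9394 + 23))*(231 + 10637) = (45626 - 9371)*10868 = 36255*10868 = 394019340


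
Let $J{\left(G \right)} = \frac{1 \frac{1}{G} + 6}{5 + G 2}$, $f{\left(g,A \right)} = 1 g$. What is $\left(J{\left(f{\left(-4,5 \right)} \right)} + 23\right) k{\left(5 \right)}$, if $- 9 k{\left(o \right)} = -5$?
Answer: $\frac{1265}{108} \approx 11.713$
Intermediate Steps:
$f{\left(g,A \right)} = g$
$k{\left(o \right)} = \frac{5}{9}$ ($k{\left(o \right)} = \left(- \frac{1}{9}\right) \left(-5\right) = \frac{5}{9}$)
$J{\left(G \right)} = \frac{6 + \frac{1}{G}}{5 + 2 G}$ ($J{\left(G \right)} = \frac{\frac{1}{G} + 6}{5 + 2 G} = \frac{6 + \frac{1}{G}}{5 + 2 G}$)
$\left(J{\left(f{\left(-4,5 \right)} \right)} + 23\right) k{\left(5 \right)} = \left(\frac{1 + 6 \left(-4\right)}{\left(-4\right) \left(5 + 2 \left(-4\right)\right)} + 23\right) \frac{5}{9} = \left(- \frac{1 - 24}{4 \left(5 - 8\right)} + 23\right) \frac{5}{9} = \left(\left(- \frac{1}{4}\right) \frac{1}{-3} \left(-23\right) + 23\right) \frac{5}{9} = \left(\left(- \frac{1}{4}\right) \left(- \frac{1}{3}\right) \left(-23\right) + 23\right) \frac{5}{9} = \left(- \frac{23}{12} + 23\right) \frac{5}{9} = \frac{253}{12} \cdot \frac{5}{9} = \frac{1265}{108}$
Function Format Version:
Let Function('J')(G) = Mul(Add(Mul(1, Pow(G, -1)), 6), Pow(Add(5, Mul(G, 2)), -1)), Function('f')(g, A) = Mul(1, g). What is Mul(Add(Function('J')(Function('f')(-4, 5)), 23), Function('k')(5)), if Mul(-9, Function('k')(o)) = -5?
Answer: Rational(1265, 108) ≈ 11.713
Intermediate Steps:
Function('f')(g, A) = g
Function('k')(o) = Rational(5, 9) (Function('k')(o) = Mul(Rational(-1, 9), -5) = Rational(5, 9))
Function('J')(G) = Mul(Pow(Add(5, Mul(2, G)), -1), Add(6, Pow(G, -1))) (Function('J')(G) = Mul(Add(Pow(G, -1), 6), Pow(Add(5, Mul(2, G)), -1)) = Mul(Add(6, Pow(G, -1)), Pow(Add(5, Mul(2, G)), -1)) = Mul(Pow(Add(5, Mul(2, G)), -1), Add(6, Pow(G, -1))))
Mul(Add(Function('J')(Function('f')(-4, 5)), 23), Function('k')(5)) = Mul(Add(Mul(Pow(-4, -1), Pow(Add(5, Mul(2, -4)), -1), Add(1, Mul(6, -4))), 23), Rational(5, 9)) = Mul(Add(Mul(Rational(-1, 4), Pow(Add(5, -8), -1), Add(1, -24)), 23), Rational(5, 9)) = Mul(Add(Mul(Rational(-1, 4), Pow(-3, -1), -23), 23), Rational(5, 9)) = Mul(Add(Mul(Rational(-1, 4), Rational(-1, 3), -23), 23), Rational(5, 9)) = Mul(Add(Rational(-23, 12), 23), Rational(5, 9)) = Mul(Rational(253, 12), Rational(5, 9)) = Rational(1265, 108)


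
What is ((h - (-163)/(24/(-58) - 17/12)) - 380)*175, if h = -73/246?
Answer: -1838684125/22386 ≈ -82136.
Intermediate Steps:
h = -73/246 (h = -73*1/246 = -73/246 ≈ -0.29675)
((h - (-163)/(24/(-58) - 17/12)) - 380)*175 = ((-73/246 - (-163)/(24/(-58) - 17/12)) - 380)*175 = ((-73/246 - (-163)/(24*(-1/58) - 17*1/12)) - 380)*175 = ((-73/246 - (-163)/(-12/29 - 17/12)) - 380)*175 = ((-73/246 - (-163)/(-637/348)) - 380)*175 = ((-73/246 - (-163)*(-348)/637) - 380)*175 = ((-73/246 - 1*56724/637) - 380)*175 = ((-73/246 - 56724/637) - 380)*175 = (-14000605/156702 - 380)*175 = -73547365/156702*175 = -1838684125/22386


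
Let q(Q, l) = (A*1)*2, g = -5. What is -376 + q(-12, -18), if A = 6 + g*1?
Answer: -374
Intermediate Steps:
A = 1 (A = 6 - 5*1 = 6 - 5 = 1)
q(Q, l) = 2 (q(Q, l) = (1*1)*2 = 1*2 = 2)
-376 + q(-12, -18) = -376 + 2 = -374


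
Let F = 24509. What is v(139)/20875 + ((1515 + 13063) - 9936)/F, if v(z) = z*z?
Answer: 570440139/511625375 ≈ 1.1150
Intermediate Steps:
v(z) = z²
v(139)/20875 + ((1515 + 13063) - 9936)/F = 139²/20875 + ((1515 + 13063) - 9936)/24509 = 19321*(1/20875) + (14578 - 9936)*(1/24509) = 19321/20875 + 4642*(1/24509) = 19321/20875 + 4642/24509 = 570440139/511625375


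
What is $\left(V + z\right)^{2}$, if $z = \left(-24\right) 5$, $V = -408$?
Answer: $278784$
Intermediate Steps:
$z = -120$
$\left(V + z\right)^{2} = \left(-408 - 120\right)^{2} = \left(-528\right)^{2} = 278784$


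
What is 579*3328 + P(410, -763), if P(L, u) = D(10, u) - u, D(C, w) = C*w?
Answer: 1920045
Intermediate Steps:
P(L, u) = 9*u (P(L, u) = 10*u - u = 9*u)
579*3328 + P(410, -763) = 579*3328 + 9*(-763) = 1926912 - 6867 = 1920045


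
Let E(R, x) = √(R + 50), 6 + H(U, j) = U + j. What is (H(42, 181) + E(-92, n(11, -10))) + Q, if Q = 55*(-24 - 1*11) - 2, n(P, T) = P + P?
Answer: -1710 + I*√42 ≈ -1710.0 + 6.4807*I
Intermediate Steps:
H(U, j) = -6 + U + j (H(U, j) = -6 + (U + j) = -6 + U + j)
n(P, T) = 2*P
E(R, x) = √(50 + R)
Q = -1927 (Q = 55*(-24 - 11) - 2 = 55*(-35) - 2 = -1925 - 2 = -1927)
(H(42, 181) + E(-92, n(11, -10))) + Q = ((-6 + 42 + 181) + √(50 - 92)) - 1927 = (217 + √(-42)) - 1927 = (217 + I*√42) - 1927 = -1710 + I*√42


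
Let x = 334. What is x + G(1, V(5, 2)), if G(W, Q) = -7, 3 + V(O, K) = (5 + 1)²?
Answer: 327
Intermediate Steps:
V(O, K) = 33 (V(O, K) = -3 + (5 + 1)² = -3 + 6² = -3 + 36 = 33)
x + G(1, V(5, 2)) = 334 - 7 = 327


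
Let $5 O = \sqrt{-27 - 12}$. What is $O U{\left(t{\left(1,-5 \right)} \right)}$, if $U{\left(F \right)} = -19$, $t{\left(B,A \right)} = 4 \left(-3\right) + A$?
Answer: $- \frac{19 i \sqrt{39}}{5} \approx - 23.731 i$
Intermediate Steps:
$t{\left(B,A \right)} = -12 + A$
$O = \frac{i \sqrt{39}}{5}$ ($O = \frac{\sqrt{-27 - 12}}{5} = \frac{\sqrt{-39}}{5} = \frac{i \sqrt{39}}{5} \approx 1.249 i$)
$O U{\left(t{\left(1,-5 \right)} \right)} = \frac{i \sqrt{39}}{5} \left(-19\right) = - \frac{19 i \sqrt{39}}{5}$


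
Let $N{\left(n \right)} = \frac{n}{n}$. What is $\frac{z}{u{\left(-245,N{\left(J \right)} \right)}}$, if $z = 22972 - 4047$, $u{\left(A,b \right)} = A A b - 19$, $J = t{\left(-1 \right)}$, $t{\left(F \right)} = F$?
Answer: $\frac{18925}{60006} \approx 0.31538$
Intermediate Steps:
$J = -1$
$N{\left(n \right)} = 1$
$u{\left(A,b \right)} = -19 + b A^{2}$ ($u{\left(A,b \right)} = A^{2} b - 19 = b A^{2} - 19 = -19 + b A^{2}$)
$z = 18925$ ($z = 22972 - 4047 = 18925$)
$\frac{z}{u{\left(-245,N{\left(J \right)} \right)}} = \frac{18925}{-19 + 1 \left(-245\right)^{2}} = \frac{18925}{-19 + 1 \cdot 60025} = \frac{18925}{-19 + 60025} = \frac{18925}{60006}$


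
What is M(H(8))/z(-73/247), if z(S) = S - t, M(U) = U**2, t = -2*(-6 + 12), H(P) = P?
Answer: 15808/2891 ≈ 5.4680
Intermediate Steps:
t = -12 (t = -2*6 = -12)
z(S) = 12 + S (z(S) = S - 1*(-12) = S + 12 = 12 + S)
M(H(8))/z(-73/247) = 8**2/(12 - 73/247) = 64/(12 - 73*1/247) = 64/(12 - 73/247) = 64/(2891/247) = 64*(247/2891) = 15808/2891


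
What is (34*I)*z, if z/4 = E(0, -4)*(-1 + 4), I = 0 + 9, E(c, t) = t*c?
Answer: 0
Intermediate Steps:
E(c, t) = c*t
I = 9
z = 0 (z = 4*((0*(-4))*(-1 + 4)) = 4*(0*3) = 4*0 = 0)
(34*I)*z = (34*9)*0 = 306*0 = 0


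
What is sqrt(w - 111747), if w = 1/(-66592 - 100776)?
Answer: I*sqrt(782565565914274)/83684 ≈ 334.29*I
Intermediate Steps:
w = -1/167368 (w = 1/(-167368) = -1/167368 ≈ -5.9749e-6)
sqrt(w - 111747) = sqrt(-1/167368 - 111747) = sqrt(-18702871897/167368) = I*sqrt(782565565914274)/83684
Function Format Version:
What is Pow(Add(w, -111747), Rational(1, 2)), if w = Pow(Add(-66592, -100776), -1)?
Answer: Mul(Rational(1, 83684), I, Pow(782565565914274, Rational(1, 2))) ≈ Mul(334.29, I)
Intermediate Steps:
w = Rational(-1, 167368) (w = Pow(-167368, -1) = Rational(-1, 167368) ≈ -5.9749e-6)
Pow(Add(w, -111747), Rational(1, 2)) = Pow(Add(Rational(-1, 167368), -111747), Rational(1, 2)) = Pow(Rational(-18702871897, 167368), Rational(1, 2)) = Mul(Rational(1, 83684), I, Pow(782565565914274, Rational(1, 2)))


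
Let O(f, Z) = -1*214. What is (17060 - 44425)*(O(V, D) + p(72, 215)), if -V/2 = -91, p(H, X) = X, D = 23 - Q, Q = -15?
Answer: -27365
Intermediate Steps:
D = 38 (D = 23 - 1*(-15) = 23 + 15 = 38)
V = 182 (V = -2*(-91) = 182)
O(f, Z) = -214
(17060 - 44425)*(O(V, D) + p(72, 215)) = (17060 - 44425)*(-214 + 215) = -27365*1 = -27365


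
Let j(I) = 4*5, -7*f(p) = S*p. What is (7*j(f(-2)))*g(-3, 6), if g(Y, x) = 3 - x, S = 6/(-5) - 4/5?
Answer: -420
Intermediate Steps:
S = -2 (S = 6*(-⅕) - 4*⅕ = -6/5 - ⅘ = -2)
f(p) = 2*p/7 (f(p) = -(-2)*p/7 = 2*p/7)
j(I) = 20
(7*j(f(-2)))*g(-3, 6) = (7*20)*(3 - 1*6) = 140*(3 - 6) = 140*(-3) = -420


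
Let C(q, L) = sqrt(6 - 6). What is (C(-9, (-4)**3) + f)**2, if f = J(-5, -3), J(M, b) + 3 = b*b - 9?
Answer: 9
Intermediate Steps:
C(q, L) = 0 (C(q, L) = sqrt(0) = 0)
J(M, b) = -12 + b**2 (J(M, b) = -3 + (b*b - 9) = -3 + (b**2 - 9) = -3 + (-9 + b**2) = -12 + b**2)
f = -3 (f = -12 + (-3)**2 = -12 + 9 = -3)
(C(-9, (-4)**3) + f)**2 = (0 - 3)**2 = (-3)**2 = 9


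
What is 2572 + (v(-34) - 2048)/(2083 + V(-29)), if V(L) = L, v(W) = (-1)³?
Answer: 5280839/2054 ≈ 2571.0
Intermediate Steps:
v(W) = -1
2572 + (v(-34) - 2048)/(2083 + V(-29)) = 2572 + (-1 - 2048)/(2083 - 29) = 2572 - 2049/2054 = 5280839/2054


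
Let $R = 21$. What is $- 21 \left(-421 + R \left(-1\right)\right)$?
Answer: $9282$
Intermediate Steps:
$- 21 \left(-421 + R \left(-1\right)\right) = - 21 \left(-421 + 21 \left(-1\right)\right) = - 21 \left(-421 - 21\right) = \left(-21\right) \left(-442\right) = 9282$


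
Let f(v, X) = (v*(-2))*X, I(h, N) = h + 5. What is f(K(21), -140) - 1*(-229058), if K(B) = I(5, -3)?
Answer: 231858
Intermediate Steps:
I(h, N) = 5 + h
K(B) = 10 (K(B) = 5 + 5 = 10)
f(v, X) = -2*X*v (f(v, X) = (-2*v)*X = -2*X*v)
f(K(21), -140) - 1*(-229058) = -2*(-140)*10 - 1*(-229058) = 2800 + 229058 = 231858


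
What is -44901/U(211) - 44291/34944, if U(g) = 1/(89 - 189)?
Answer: 12069385393/2688 ≈ 4.4901e+6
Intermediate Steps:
U(g) = -1/100 (U(g) = 1/(-100) = -1/100)
-44901/U(211) - 44291/34944 = -44901/(-1/100) - 44291/34944 = -44901*(-100) - 44291*1/34944 = 4490100 - 3407/2688 = 12069385393/2688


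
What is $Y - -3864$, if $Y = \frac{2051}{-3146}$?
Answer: $\frac{12154093}{3146} \approx 3863.3$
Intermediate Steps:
$Y = - \frac{2051}{3146}$ ($Y = 2051 \left(- \frac{1}{3146}\right) = - \frac{2051}{3146} \approx -0.65194$)
$Y - -3864 = - \frac{2051}{3146} - -3864 = - \frac{2051}{3146} + 3864 = \frac{12154093}{3146}$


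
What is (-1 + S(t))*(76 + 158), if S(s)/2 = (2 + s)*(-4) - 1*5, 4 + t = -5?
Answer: 10530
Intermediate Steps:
t = -9 (t = -4 - 5 = -9)
S(s) = -26 - 8*s (S(s) = 2*((2 + s)*(-4) - 1*5) = 2*((-8 - 4*s) - 5) = 2*(-13 - 4*s) = -26 - 8*s)
(-1 + S(t))*(76 + 158) = (-1 + (-26 - 8*(-9)))*(76 + 158) = (-1 + (-26 + 72))*234 = (-1 + 46)*234 = 45*234 = 10530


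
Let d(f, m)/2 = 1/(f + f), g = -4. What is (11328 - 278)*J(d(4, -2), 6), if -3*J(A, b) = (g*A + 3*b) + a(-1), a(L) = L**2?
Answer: -66300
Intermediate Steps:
d(f, m) = 1/f (d(f, m) = 2/(f + f) = 2/((2*f)) = 2*(1/(2*f)) = 1/f)
J(A, b) = -1/3 - b + 4*A/3 (J(A, b) = -((-4*A + 3*b) + (-1)**2)/3 = -((-4*A + 3*b) + 1)/3 = -(1 - 4*A + 3*b)/3 = -1/3 - b + 4*A/3)
(11328 - 278)*J(d(4, -2), 6) = (11328 - 278)*(-1/3 - 1*6 + (4/3)/4) = 11050*(-1/3 - 6 + (4/3)*(1/4)) = 11050*(-1/3 - 6 + 1/3) = 11050*(-6) = -66300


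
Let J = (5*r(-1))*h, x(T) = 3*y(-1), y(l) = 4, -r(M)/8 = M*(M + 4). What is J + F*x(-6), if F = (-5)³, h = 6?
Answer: -780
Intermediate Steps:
r(M) = -8*M*(4 + M) (r(M) = -8*M*(M + 4) = -8*M*(4 + M))
x(T) = 12 (x(T) = 3*4 = 12)
F = -125
J = 720 (J = (5*(-8*(-1)*(4 - 1)))*6 = (5*(-8*(-1)*3))*6 = (5*24)*6 = 120*6 = 720)
J + F*x(-6) = 720 - 125*12 = 720 - 1500 = -780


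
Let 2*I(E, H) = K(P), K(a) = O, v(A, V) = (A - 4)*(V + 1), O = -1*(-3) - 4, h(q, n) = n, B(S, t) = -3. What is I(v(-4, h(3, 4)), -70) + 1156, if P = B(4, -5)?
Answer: 2311/2 ≈ 1155.5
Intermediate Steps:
P = -3
O = -1 (O = 3 - 4 = -1)
v(A, V) = (1 + V)*(-4 + A) (v(A, V) = (-4 + A)*(1 + V) = (1 + V)*(-4 + A))
K(a) = -1
I(E, H) = -1/2 (I(E, H) = (1/2)*(-1) = -1/2)
I(v(-4, h(3, 4)), -70) + 1156 = -1/2 + 1156 = 2311/2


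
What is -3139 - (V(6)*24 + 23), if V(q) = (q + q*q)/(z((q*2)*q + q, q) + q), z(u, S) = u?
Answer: -3174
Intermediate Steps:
V(q) = (q + q²)/(2*q + 2*q²) (V(q) = (q + q*q)/(((q*2)*q + q) + q) = (q + q²)/(((2*q)*q + q) + q) = (q + q²)/((2*q² + q) + q) = (q + q²)/((q + 2*q²) + q) = (q + q²)/(2*q + 2*q²))
-3139 - (V(6)*24 + 23) = -3139 - ((½)*24 + 23) = -3139 - (12 + 23) = -3139 - 1*35 = -3139 - 35 = -3174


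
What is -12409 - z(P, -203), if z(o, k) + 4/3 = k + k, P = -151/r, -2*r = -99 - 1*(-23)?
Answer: -36005/3 ≈ -12002.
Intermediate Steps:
r = 38 (r = -(-99 - 1*(-23))/2 = -(-99 + 23)/2 = -½*(-76) = 38)
P = -151/38 ≈ -3.9737
z(o, k) = -4/3 + 2*k (z(o, k) = -4/3 + (k + k) = -4/3 + 2*k)
-12409 - z(P, -203) = -12409 - (-4/3 + 2*(-203)) = -12409 - (-4/3 - 406) = -12409 - 1*(-1222/3) = -12409 + 1222/3 = -36005/3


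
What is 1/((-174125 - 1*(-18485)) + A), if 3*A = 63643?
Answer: -3/403277 ≈ -7.4391e-6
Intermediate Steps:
A = 63643/3 (A = (1/3)*63643 = 63643/3 ≈ 21214.)
1/((-174125 - 1*(-18485)) + A) = 1/((-174125 - 1*(-18485)) + 63643/3) = 1/((-174125 + 18485) + 63643/3) = 1/(-155640 + 63643/3) = 1/(-403277/3) = -3/403277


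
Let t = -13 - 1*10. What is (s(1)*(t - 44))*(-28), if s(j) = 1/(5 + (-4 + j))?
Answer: 938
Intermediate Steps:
s(j) = 1/(1 + j)
t = -23 (t = -13 - 10 = -23)
(s(1)*(t - 44))*(-28) = ((-23 - 44)/(1 + 1))*(-28) = (-67/2)*(-28) = ((½)*(-67))*(-28) = -67/2*(-28) = 938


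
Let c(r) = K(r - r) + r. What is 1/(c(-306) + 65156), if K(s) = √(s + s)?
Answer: 1/64850 ≈ 1.5420e-5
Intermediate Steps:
K(s) = √2*√s (K(s) = √(2*s) = √2*√s)
c(r) = r (c(r) = √2*√(r - r) + r = √2*√0 + r = √2*0 + r = 0 + r = r)
1/(c(-306) + 65156) = 1/(-306 + 65156) = 1/64850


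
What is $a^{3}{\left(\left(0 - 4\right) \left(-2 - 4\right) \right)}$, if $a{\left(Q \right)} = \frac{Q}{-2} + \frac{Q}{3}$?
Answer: $-64$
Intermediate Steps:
$a{\left(Q \right)} = - \frac{Q}{6}$ ($a{\left(Q \right)} = Q \left(- \frac{1}{2}\right) + Q \frac{1}{3} = - \frac{Q}{2} + \frac{Q}{3} = - \frac{Q}{6}$)
$a^{3}{\left(\left(0 - 4\right) \left(-2 - 4\right) \right)} = \left(- \frac{\left(0 - 4\right) \left(-2 - 4\right)}{6}\right)^{3} = \left(- \frac{\left(-4\right) \left(-6\right)}{6}\right)^{3} = \left(\left(- \frac{1}{6}\right) 24\right)^{3} = \left(-4\right)^{3} = -64$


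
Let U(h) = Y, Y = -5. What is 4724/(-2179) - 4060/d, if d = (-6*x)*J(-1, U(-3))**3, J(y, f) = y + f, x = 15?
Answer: -5034065/2117988 ≈ -2.3768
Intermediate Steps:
U(h) = -5
J(y, f) = f + y
d = 19440 (d = (-6*15)*(-5 - 1)**3 = -90*(-6)**3 = -90*(-216) = 19440)
4724/(-2179) - 4060/d = 4724/(-2179) - 4060/19440 = 4724*(-1/2179) - 4060*1/19440 = -4724/2179 - 203/972 = -5034065/2117988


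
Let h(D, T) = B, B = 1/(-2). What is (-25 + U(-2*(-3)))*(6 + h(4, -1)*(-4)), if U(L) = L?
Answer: -152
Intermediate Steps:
B = -½ ≈ -0.50000
h(D, T) = -½
(-25 + U(-2*(-3)))*(6 + h(4, -1)*(-4)) = (-25 - 2*(-3))*(6 - ½*(-4)) = (-25 + 6)*(6 + 2) = -19*8 = -152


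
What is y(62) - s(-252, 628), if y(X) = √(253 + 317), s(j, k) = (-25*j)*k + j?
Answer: -3956148 + √570 ≈ -3.9561e+6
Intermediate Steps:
s(j, k) = j - 25*j*k (s(j, k) = -25*j*k + j = j - 25*j*k)
y(X) = √570
y(62) - s(-252, 628) = √570 - (-252)*(1 - 25*628) = √570 - (-252)*(1 - 15700) = √570 - (-252)*(-15699) = √570 - 1*3956148 = √570 - 3956148 = -3956148 + √570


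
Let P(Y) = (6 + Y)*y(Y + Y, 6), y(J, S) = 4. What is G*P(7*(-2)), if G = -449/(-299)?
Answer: -14368/299 ≈ -48.054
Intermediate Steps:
G = 449/299 (G = -449*(-1/299) = 449/299 ≈ 1.5017)
P(Y) = 24 + 4*Y (P(Y) = (6 + Y)*4 = 24 + 4*Y)
G*P(7*(-2)) = 449*(24 + 4*(7*(-2)))/299 = 449*(24 + 4*(-14))/299 = 449*(24 - 56)/299 = (449/299)*(-32) = -14368/299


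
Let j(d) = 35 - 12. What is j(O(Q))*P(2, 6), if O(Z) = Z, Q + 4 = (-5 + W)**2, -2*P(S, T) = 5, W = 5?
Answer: -115/2 ≈ -57.500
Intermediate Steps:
P(S, T) = -5/2 (P(S, T) = -1/2*5 = -5/2)
Q = -4 (Q = -4 + (-5 + 5)**2 = -4 + 0**2 = -4 + 0 = -4)
j(d) = 23
j(O(Q))*P(2, 6) = 23*(-5/2) = -115/2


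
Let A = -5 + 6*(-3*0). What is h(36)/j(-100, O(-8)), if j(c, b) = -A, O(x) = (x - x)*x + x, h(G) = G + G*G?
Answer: 1332/5 ≈ 266.40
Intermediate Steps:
h(G) = G + G²
A = -5 (A = -5 + 6*0 = -5 + 0 = -5)
O(x) = x (O(x) = 0*x + x = 0 + x = x)
j(c, b) = 5 (j(c, b) = -1*(-5) = 5)
h(36)/j(-100, O(-8)) = (36*(1 + 36))/5 = (36*37)*(⅕) = 1332*(⅕) = 1332/5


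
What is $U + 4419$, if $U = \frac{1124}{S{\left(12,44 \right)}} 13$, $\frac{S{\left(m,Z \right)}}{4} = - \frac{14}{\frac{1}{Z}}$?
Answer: $\frac{2718451}{616} \approx 4413.1$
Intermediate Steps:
$S{\left(m,Z \right)} = - 56 Z$ ($S{\left(m,Z \right)} = 4 \left(- \frac{14}{\frac{1}{Z}}\right) = 4 \left(- 14 Z\right) = - 56 Z$)
$U = - \frac{3653}{616}$ ($U = \frac{1124}{\left(-56\right) 44} \cdot 13 = \frac{1124}{-2464} \cdot 13 = 1124 \left(- \frac{1}{2464}\right) 13 = \left(- \frac{281}{616}\right) 13 = - \frac{3653}{616} \approx -5.9302$)
$U + 4419 = - \frac{3653}{616} + 4419 = \frac{2718451}{616}$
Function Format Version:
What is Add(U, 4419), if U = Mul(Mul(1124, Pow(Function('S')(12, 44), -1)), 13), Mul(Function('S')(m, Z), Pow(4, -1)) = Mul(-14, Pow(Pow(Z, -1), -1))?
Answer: Rational(2718451, 616) ≈ 4413.1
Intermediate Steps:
Function('S')(m, Z) = Mul(-56, Z) (Function('S')(m, Z) = Mul(4, Mul(-14, Pow(Pow(Z, -1), -1))) = Mul(4, Mul(-14, Z)) = Mul(-56, Z))
U = Rational(-3653, 616) (U = Mul(Mul(1124, Pow(Mul(-56, 44), -1)), 13) = Mul(Mul(1124, Pow(-2464, -1)), 13) = Mul(Mul(1124, Rational(-1, 2464)), 13) = Mul(Rational(-281, 616), 13) = Rational(-3653, 616) ≈ -5.9302)
Add(U, 4419) = Add(Rational(-3653, 616), 4419) = Rational(2718451, 616)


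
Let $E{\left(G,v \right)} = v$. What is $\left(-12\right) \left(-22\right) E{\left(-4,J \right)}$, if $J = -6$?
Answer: $-1584$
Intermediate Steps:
$\left(-12\right) \left(-22\right) E{\left(-4,J \right)} = \left(-12\right) \left(-22\right) \left(-6\right) = 264 \left(-6\right) = -1584$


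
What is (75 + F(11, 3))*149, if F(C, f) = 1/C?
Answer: 123074/11 ≈ 11189.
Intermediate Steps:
(75 + F(11, 3))*149 = (75 + 1/11)*149 = (826/11)*149 = 123074/11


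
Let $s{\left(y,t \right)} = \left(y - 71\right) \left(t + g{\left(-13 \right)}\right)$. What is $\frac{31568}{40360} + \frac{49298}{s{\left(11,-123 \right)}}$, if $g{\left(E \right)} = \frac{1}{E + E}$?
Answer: $\frac{72238139}{9683373} \approx 7.46$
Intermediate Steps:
$g{\left(E \right)} = \frac{1}{2 E}$
$s{\left(y,t \right)} = \left(-71 + y\right) \left(- \frac{1}{26} + t\right)$ ($s{\left(y,t \right)} = \left(y - 71\right) \left(t + \frac{1}{2 \left(-13\right)}\right) = \left(-71 + y\right) \left(t + \frac{1}{2} \left(- \frac{1}{13}\right)\right) = \left(-71 + y\right) \left(t - \frac{1}{26}\right) = \left(-71 + y\right) \left(- \frac{1}{26} + t\right)$)
$\frac{31568}{40360} + \frac{49298}{s{\left(11,-123 \right)}} = \frac{31568}{40360} + \frac{49298}{\frac{71}{26} - -8733 - \frac{11}{26} - 1353} = 31568 \cdot \frac{1}{40360} + \frac{49298}{\frac{71}{26} + 8733 - \frac{11}{26} - 1353} = \frac{3946}{5045} + \frac{49298}{\frac{95970}{13}} = \frac{3946}{5045} + 49298 \cdot \frac{13}{95970} = \frac{3946}{5045} + \frac{320437}{47985} = \frac{72238139}{9683373}$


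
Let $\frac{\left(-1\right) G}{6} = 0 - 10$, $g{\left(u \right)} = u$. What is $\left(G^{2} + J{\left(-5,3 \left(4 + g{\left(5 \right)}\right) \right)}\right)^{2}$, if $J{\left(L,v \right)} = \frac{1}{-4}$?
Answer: $\frac{207331201}{16} \approx 1.2958 \cdot 10^{7}$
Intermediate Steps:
$J{\left(L,v \right)} = - \frac{1}{4}$
$G = 60$ ($G = - 6 \left(0 - 10\right) = \left(-6\right) \left(-10\right) = 60$)
$\left(G^{2} + J{\left(-5,3 \left(4 + g{\left(5 \right)}\right) \right)}\right)^{2} = \left(60^{2} - \frac{1}{4}\right)^{2} = \left(3600 - \frac{1}{4}\right)^{2} = \left(\frac{14399}{4}\right)^{2} = \frac{207331201}{16}$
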